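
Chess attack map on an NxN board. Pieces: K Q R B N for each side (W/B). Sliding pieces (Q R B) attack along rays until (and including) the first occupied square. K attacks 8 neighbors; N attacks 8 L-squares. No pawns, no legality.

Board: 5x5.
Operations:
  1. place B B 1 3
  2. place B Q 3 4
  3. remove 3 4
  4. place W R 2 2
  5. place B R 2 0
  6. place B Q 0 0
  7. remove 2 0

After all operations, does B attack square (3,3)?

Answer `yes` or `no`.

Answer: no

Derivation:
Op 1: place BB@(1,3)
Op 2: place BQ@(3,4)
Op 3: remove (3,4)
Op 4: place WR@(2,2)
Op 5: place BR@(2,0)
Op 6: place BQ@(0,0)
Op 7: remove (2,0)
Per-piece attacks for B:
  BQ@(0,0): attacks (0,1) (0,2) (0,3) (0,4) (1,0) (2,0) (3,0) (4,0) (1,1) (2,2) [ray(1,1) blocked at (2,2)]
  BB@(1,3): attacks (2,4) (2,2) (0,4) (0,2) [ray(1,-1) blocked at (2,2)]
B attacks (3,3): no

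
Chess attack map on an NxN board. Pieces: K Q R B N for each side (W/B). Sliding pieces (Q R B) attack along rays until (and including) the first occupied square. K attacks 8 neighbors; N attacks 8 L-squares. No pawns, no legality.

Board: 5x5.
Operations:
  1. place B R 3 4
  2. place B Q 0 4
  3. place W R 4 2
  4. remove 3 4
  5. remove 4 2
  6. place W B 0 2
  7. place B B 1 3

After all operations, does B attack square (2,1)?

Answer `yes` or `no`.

Answer: no

Derivation:
Op 1: place BR@(3,4)
Op 2: place BQ@(0,4)
Op 3: place WR@(4,2)
Op 4: remove (3,4)
Op 5: remove (4,2)
Op 6: place WB@(0,2)
Op 7: place BB@(1,3)
Per-piece attacks for B:
  BQ@(0,4): attacks (0,3) (0,2) (1,4) (2,4) (3,4) (4,4) (1,3) [ray(0,-1) blocked at (0,2); ray(1,-1) blocked at (1,3)]
  BB@(1,3): attacks (2,4) (2,2) (3,1) (4,0) (0,4) (0,2) [ray(-1,1) blocked at (0,4); ray(-1,-1) blocked at (0,2)]
B attacks (2,1): no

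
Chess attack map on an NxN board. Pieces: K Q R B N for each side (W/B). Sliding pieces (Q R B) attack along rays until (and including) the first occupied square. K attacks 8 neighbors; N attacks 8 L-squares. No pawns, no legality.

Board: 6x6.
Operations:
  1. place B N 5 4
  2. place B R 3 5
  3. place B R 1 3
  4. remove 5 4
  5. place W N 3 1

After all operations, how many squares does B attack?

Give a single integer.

Op 1: place BN@(5,4)
Op 2: place BR@(3,5)
Op 3: place BR@(1,3)
Op 4: remove (5,4)
Op 5: place WN@(3,1)
Per-piece attacks for B:
  BR@(1,3): attacks (1,4) (1,5) (1,2) (1,1) (1,0) (2,3) (3,3) (4,3) (5,3) (0,3)
  BR@(3,5): attacks (3,4) (3,3) (3,2) (3,1) (4,5) (5,5) (2,5) (1,5) (0,5) [ray(0,-1) blocked at (3,1)]
Union (17 distinct): (0,3) (0,5) (1,0) (1,1) (1,2) (1,4) (1,5) (2,3) (2,5) (3,1) (3,2) (3,3) (3,4) (4,3) (4,5) (5,3) (5,5)

Answer: 17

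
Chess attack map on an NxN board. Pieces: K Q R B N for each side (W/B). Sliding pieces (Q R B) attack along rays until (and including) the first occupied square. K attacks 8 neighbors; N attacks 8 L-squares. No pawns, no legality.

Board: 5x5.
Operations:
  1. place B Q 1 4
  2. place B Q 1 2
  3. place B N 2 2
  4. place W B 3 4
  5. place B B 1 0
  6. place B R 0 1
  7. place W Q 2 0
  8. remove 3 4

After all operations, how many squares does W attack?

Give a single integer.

Answer: 9

Derivation:
Op 1: place BQ@(1,4)
Op 2: place BQ@(1,2)
Op 3: place BN@(2,2)
Op 4: place WB@(3,4)
Op 5: place BB@(1,0)
Op 6: place BR@(0,1)
Op 7: place WQ@(2,0)
Op 8: remove (3,4)
Per-piece attacks for W:
  WQ@(2,0): attacks (2,1) (2,2) (3,0) (4,0) (1,0) (3,1) (4,2) (1,1) (0,2) [ray(0,1) blocked at (2,2); ray(-1,0) blocked at (1,0)]
Union (9 distinct): (0,2) (1,0) (1,1) (2,1) (2,2) (3,0) (3,1) (4,0) (4,2)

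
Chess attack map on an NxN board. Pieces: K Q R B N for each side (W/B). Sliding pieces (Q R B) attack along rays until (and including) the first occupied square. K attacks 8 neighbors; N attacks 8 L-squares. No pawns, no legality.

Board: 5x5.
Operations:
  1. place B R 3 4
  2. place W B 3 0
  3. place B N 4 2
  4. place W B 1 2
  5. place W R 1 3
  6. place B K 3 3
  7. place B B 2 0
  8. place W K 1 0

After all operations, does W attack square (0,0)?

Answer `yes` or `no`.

Answer: yes

Derivation:
Op 1: place BR@(3,4)
Op 2: place WB@(3,0)
Op 3: place BN@(4,2)
Op 4: place WB@(1,2)
Op 5: place WR@(1,3)
Op 6: place BK@(3,3)
Op 7: place BB@(2,0)
Op 8: place WK@(1,0)
Per-piece attacks for W:
  WK@(1,0): attacks (1,1) (2,0) (0,0) (2,1) (0,1)
  WB@(1,2): attacks (2,3) (3,4) (2,1) (3,0) (0,3) (0,1) [ray(1,1) blocked at (3,4); ray(1,-1) blocked at (3,0)]
  WR@(1,3): attacks (1,4) (1,2) (2,3) (3,3) (0,3) [ray(0,-1) blocked at (1,2); ray(1,0) blocked at (3,3)]
  WB@(3,0): attacks (4,1) (2,1) (1,2) [ray(-1,1) blocked at (1,2)]
W attacks (0,0): yes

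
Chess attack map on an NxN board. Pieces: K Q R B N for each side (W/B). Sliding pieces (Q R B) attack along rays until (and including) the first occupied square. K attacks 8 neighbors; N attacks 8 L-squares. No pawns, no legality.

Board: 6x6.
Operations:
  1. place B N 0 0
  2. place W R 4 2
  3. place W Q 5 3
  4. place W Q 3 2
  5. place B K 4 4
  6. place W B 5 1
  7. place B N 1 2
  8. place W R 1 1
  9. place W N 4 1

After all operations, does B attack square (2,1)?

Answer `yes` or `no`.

Op 1: place BN@(0,0)
Op 2: place WR@(4,2)
Op 3: place WQ@(5,3)
Op 4: place WQ@(3,2)
Op 5: place BK@(4,4)
Op 6: place WB@(5,1)
Op 7: place BN@(1,2)
Op 8: place WR@(1,1)
Op 9: place WN@(4,1)
Per-piece attacks for B:
  BN@(0,0): attacks (1,2) (2,1)
  BN@(1,2): attacks (2,4) (3,3) (0,4) (2,0) (3,1) (0,0)
  BK@(4,4): attacks (4,5) (4,3) (5,4) (3,4) (5,5) (5,3) (3,5) (3,3)
B attacks (2,1): yes

Answer: yes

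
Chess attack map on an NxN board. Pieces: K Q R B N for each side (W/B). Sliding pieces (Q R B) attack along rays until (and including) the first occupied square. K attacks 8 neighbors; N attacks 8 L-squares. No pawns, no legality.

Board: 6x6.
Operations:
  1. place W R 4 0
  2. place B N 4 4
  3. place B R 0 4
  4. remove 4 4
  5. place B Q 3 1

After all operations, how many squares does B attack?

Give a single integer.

Op 1: place WR@(4,0)
Op 2: place BN@(4,4)
Op 3: place BR@(0,4)
Op 4: remove (4,4)
Op 5: place BQ@(3,1)
Per-piece attacks for B:
  BR@(0,4): attacks (0,5) (0,3) (0,2) (0,1) (0,0) (1,4) (2,4) (3,4) (4,4) (5,4)
  BQ@(3,1): attacks (3,2) (3,3) (3,4) (3,5) (3,0) (4,1) (5,1) (2,1) (1,1) (0,1) (4,2) (5,3) (4,0) (2,2) (1,3) (0,4) (2,0) [ray(1,-1) blocked at (4,0); ray(-1,1) blocked at (0,4)]
Union (25 distinct): (0,0) (0,1) (0,2) (0,3) (0,4) (0,5) (1,1) (1,3) (1,4) (2,0) (2,1) (2,2) (2,4) (3,0) (3,2) (3,3) (3,4) (3,5) (4,0) (4,1) (4,2) (4,4) (5,1) (5,3) (5,4)

Answer: 25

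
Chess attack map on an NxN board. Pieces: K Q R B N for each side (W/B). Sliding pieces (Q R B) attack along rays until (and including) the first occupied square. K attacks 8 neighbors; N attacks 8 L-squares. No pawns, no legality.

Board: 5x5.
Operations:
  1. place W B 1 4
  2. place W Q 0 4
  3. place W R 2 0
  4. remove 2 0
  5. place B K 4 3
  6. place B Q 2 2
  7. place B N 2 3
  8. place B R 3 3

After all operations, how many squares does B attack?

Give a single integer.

Op 1: place WB@(1,4)
Op 2: place WQ@(0,4)
Op 3: place WR@(2,0)
Op 4: remove (2,0)
Op 5: place BK@(4,3)
Op 6: place BQ@(2,2)
Op 7: place BN@(2,3)
Op 8: place BR@(3,3)
Per-piece attacks for B:
  BQ@(2,2): attacks (2,3) (2,1) (2,0) (3,2) (4,2) (1,2) (0,2) (3,3) (3,1) (4,0) (1,3) (0,4) (1,1) (0,0) [ray(0,1) blocked at (2,3); ray(1,1) blocked at (3,3); ray(-1,1) blocked at (0,4)]
  BN@(2,3): attacks (4,4) (0,4) (3,1) (4,2) (1,1) (0,2)
  BR@(3,3): attacks (3,4) (3,2) (3,1) (3,0) (4,3) (2,3) [ray(1,0) blocked at (4,3); ray(-1,0) blocked at (2,3)]
  BK@(4,3): attacks (4,4) (4,2) (3,3) (3,4) (3,2)
Union (18 distinct): (0,0) (0,2) (0,4) (1,1) (1,2) (1,3) (2,0) (2,1) (2,3) (3,0) (3,1) (3,2) (3,3) (3,4) (4,0) (4,2) (4,3) (4,4)

Answer: 18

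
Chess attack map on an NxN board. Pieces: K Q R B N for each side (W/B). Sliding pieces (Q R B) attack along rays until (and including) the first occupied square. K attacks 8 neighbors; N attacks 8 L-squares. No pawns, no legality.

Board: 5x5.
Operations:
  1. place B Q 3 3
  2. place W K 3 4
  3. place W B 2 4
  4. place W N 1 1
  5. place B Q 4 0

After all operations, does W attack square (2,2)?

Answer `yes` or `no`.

Op 1: place BQ@(3,3)
Op 2: place WK@(3,4)
Op 3: place WB@(2,4)
Op 4: place WN@(1,1)
Op 5: place BQ@(4,0)
Per-piece attacks for W:
  WN@(1,1): attacks (2,3) (3,2) (0,3) (3,0)
  WB@(2,4): attacks (3,3) (1,3) (0,2) [ray(1,-1) blocked at (3,3)]
  WK@(3,4): attacks (3,3) (4,4) (2,4) (4,3) (2,3)
W attacks (2,2): no

Answer: no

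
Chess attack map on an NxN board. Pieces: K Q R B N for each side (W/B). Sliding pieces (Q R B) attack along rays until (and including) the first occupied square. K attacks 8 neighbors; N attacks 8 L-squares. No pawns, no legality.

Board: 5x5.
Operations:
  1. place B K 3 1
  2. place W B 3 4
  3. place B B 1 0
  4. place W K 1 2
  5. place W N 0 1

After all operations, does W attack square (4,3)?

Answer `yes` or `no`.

Answer: yes

Derivation:
Op 1: place BK@(3,1)
Op 2: place WB@(3,4)
Op 3: place BB@(1,0)
Op 4: place WK@(1,2)
Op 5: place WN@(0,1)
Per-piece attacks for W:
  WN@(0,1): attacks (1,3) (2,2) (2,0)
  WK@(1,2): attacks (1,3) (1,1) (2,2) (0,2) (2,3) (2,1) (0,3) (0,1)
  WB@(3,4): attacks (4,3) (2,3) (1,2) [ray(-1,-1) blocked at (1,2)]
W attacks (4,3): yes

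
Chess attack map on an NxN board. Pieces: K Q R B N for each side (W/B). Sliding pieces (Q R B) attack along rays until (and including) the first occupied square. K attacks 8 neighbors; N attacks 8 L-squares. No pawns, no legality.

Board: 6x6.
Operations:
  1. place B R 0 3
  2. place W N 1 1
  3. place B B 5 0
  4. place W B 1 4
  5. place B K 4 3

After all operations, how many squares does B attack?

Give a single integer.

Op 1: place BR@(0,3)
Op 2: place WN@(1,1)
Op 3: place BB@(5,0)
Op 4: place WB@(1,4)
Op 5: place BK@(4,3)
Per-piece attacks for B:
  BR@(0,3): attacks (0,4) (0,5) (0,2) (0,1) (0,0) (1,3) (2,3) (3,3) (4,3) [ray(1,0) blocked at (4,3)]
  BK@(4,3): attacks (4,4) (4,2) (5,3) (3,3) (5,4) (5,2) (3,4) (3,2)
  BB@(5,0): attacks (4,1) (3,2) (2,3) (1,4) [ray(-1,1) blocked at (1,4)]
Union (18 distinct): (0,0) (0,1) (0,2) (0,4) (0,5) (1,3) (1,4) (2,3) (3,2) (3,3) (3,4) (4,1) (4,2) (4,3) (4,4) (5,2) (5,3) (5,4)

Answer: 18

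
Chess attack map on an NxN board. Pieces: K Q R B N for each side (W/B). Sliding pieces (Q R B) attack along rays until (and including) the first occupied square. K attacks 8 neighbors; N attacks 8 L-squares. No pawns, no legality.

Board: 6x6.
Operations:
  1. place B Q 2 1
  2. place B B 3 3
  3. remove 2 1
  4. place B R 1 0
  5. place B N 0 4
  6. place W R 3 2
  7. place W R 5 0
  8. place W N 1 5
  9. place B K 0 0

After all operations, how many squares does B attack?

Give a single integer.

Op 1: place BQ@(2,1)
Op 2: place BB@(3,3)
Op 3: remove (2,1)
Op 4: place BR@(1,0)
Op 5: place BN@(0,4)
Op 6: place WR@(3,2)
Op 7: place WR@(5,0)
Op 8: place WN@(1,5)
Op 9: place BK@(0,0)
Per-piece attacks for B:
  BK@(0,0): attacks (0,1) (1,0) (1,1)
  BN@(0,4): attacks (2,5) (1,2) (2,3)
  BR@(1,0): attacks (1,1) (1,2) (1,3) (1,4) (1,5) (2,0) (3,0) (4,0) (5,0) (0,0) [ray(0,1) blocked at (1,5); ray(1,0) blocked at (5,0); ray(-1,0) blocked at (0,0)]
  BB@(3,3): attacks (4,4) (5,5) (4,2) (5,1) (2,4) (1,5) (2,2) (1,1) (0,0) [ray(-1,1) blocked at (1,5); ray(-1,-1) blocked at (0,0)]
Union (20 distinct): (0,0) (0,1) (1,0) (1,1) (1,2) (1,3) (1,4) (1,5) (2,0) (2,2) (2,3) (2,4) (2,5) (3,0) (4,0) (4,2) (4,4) (5,0) (5,1) (5,5)

Answer: 20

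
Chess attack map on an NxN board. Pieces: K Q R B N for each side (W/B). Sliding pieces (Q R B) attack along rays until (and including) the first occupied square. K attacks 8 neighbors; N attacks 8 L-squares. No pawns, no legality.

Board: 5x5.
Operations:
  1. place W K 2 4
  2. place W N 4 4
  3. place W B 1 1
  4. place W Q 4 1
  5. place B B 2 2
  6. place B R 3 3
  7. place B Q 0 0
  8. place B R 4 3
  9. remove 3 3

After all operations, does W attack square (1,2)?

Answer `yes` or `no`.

Op 1: place WK@(2,4)
Op 2: place WN@(4,4)
Op 3: place WB@(1,1)
Op 4: place WQ@(4,1)
Op 5: place BB@(2,2)
Op 6: place BR@(3,3)
Op 7: place BQ@(0,0)
Op 8: place BR@(4,3)
Op 9: remove (3,3)
Per-piece attacks for W:
  WB@(1,1): attacks (2,2) (2,0) (0,2) (0,0) [ray(1,1) blocked at (2,2); ray(-1,-1) blocked at (0,0)]
  WK@(2,4): attacks (2,3) (3,4) (1,4) (3,3) (1,3)
  WQ@(4,1): attacks (4,2) (4,3) (4,0) (3,1) (2,1) (1,1) (3,2) (2,3) (1,4) (3,0) [ray(0,1) blocked at (4,3); ray(-1,0) blocked at (1,1)]
  WN@(4,4): attacks (3,2) (2,3)
W attacks (1,2): no

Answer: no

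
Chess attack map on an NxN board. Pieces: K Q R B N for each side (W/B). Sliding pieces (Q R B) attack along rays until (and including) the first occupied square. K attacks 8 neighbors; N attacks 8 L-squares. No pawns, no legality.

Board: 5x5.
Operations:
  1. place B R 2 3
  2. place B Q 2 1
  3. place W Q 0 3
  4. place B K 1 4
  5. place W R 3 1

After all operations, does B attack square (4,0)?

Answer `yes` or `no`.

Answer: no

Derivation:
Op 1: place BR@(2,3)
Op 2: place BQ@(2,1)
Op 3: place WQ@(0,3)
Op 4: place BK@(1,4)
Op 5: place WR@(3,1)
Per-piece attacks for B:
  BK@(1,4): attacks (1,3) (2,4) (0,4) (2,3) (0,3)
  BQ@(2,1): attacks (2,2) (2,3) (2,0) (3,1) (1,1) (0,1) (3,2) (4,3) (3,0) (1,2) (0,3) (1,0) [ray(0,1) blocked at (2,3); ray(1,0) blocked at (3,1); ray(-1,1) blocked at (0,3)]
  BR@(2,3): attacks (2,4) (2,2) (2,1) (3,3) (4,3) (1,3) (0,3) [ray(0,-1) blocked at (2,1); ray(-1,0) blocked at (0,3)]
B attacks (4,0): no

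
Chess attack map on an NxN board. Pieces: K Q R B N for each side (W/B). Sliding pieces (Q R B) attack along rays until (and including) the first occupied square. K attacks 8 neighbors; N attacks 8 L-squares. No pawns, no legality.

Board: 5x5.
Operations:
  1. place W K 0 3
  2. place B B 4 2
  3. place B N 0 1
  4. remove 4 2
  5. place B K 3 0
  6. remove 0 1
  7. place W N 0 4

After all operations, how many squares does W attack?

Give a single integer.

Answer: 6

Derivation:
Op 1: place WK@(0,3)
Op 2: place BB@(4,2)
Op 3: place BN@(0,1)
Op 4: remove (4,2)
Op 5: place BK@(3,0)
Op 6: remove (0,1)
Op 7: place WN@(0,4)
Per-piece attacks for W:
  WK@(0,3): attacks (0,4) (0,2) (1,3) (1,4) (1,2)
  WN@(0,4): attacks (1,2) (2,3)
Union (6 distinct): (0,2) (0,4) (1,2) (1,3) (1,4) (2,3)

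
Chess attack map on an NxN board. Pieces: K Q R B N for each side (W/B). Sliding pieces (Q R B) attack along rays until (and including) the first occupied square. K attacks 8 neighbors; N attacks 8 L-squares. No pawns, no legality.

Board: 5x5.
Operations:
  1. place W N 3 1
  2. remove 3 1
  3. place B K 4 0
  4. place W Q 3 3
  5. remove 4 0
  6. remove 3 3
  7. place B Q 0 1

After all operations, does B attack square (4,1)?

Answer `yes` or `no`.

Answer: yes

Derivation:
Op 1: place WN@(3,1)
Op 2: remove (3,1)
Op 3: place BK@(4,0)
Op 4: place WQ@(3,3)
Op 5: remove (4,0)
Op 6: remove (3,3)
Op 7: place BQ@(0,1)
Per-piece attacks for B:
  BQ@(0,1): attacks (0,2) (0,3) (0,4) (0,0) (1,1) (2,1) (3,1) (4,1) (1,2) (2,3) (3,4) (1,0)
B attacks (4,1): yes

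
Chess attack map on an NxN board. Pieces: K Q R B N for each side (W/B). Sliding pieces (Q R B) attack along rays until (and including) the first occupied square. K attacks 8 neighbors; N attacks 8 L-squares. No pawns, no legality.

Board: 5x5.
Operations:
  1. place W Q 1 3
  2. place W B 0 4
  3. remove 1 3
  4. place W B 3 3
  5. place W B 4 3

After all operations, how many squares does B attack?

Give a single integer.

Op 1: place WQ@(1,3)
Op 2: place WB@(0,4)
Op 3: remove (1,3)
Op 4: place WB@(3,3)
Op 5: place WB@(4,3)
Per-piece attacks for B:
Union (0 distinct): (none)

Answer: 0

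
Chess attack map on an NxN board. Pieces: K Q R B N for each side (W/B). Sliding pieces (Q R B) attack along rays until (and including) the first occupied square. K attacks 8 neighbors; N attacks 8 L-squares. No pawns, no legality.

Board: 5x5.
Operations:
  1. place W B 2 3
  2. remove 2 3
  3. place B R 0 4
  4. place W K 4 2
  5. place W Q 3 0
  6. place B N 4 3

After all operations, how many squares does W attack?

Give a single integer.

Answer: 13

Derivation:
Op 1: place WB@(2,3)
Op 2: remove (2,3)
Op 3: place BR@(0,4)
Op 4: place WK@(4,2)
Op 5: place WQ@(3,0)
Op 6: place BN@(4,3)
Per-piece attacks for W:
  WQ@(3,0): attacks (3,1) (3,2) (3,3) (3,4) (4,0) (2,0) (1,0) (0,0) (4,1) (2,1) (1,2) (0,3)
  WK@(4,2): attacks (4,3) (4,1) (3,2) (3,3) (3,1)
Union (13 distinct): (0,0) (0,3) (1,0) (1,2) (2,0) (2,1) (3,1) (3,2) (3,3) (3,4) (4,0) (4,1) (4,3)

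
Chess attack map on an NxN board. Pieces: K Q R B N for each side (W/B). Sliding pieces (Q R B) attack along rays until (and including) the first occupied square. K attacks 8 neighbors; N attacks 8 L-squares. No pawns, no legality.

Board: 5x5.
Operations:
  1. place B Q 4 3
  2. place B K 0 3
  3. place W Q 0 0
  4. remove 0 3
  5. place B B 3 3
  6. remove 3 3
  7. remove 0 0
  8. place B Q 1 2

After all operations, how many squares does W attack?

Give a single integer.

Op 1: place BQ@(4,3)
Op 2: place BK@(0,3)
Op 3: place WQ@(0,0)
Op 4: remove (0,3)
Op 5: place BB@(3,3)
Op 6: remove (3,3)
Op 7: remove (0,0)
Op 8: place BQ@(1,2)
Per-piece attacks for W:
Union (0 distinct): (none)

Answer: 0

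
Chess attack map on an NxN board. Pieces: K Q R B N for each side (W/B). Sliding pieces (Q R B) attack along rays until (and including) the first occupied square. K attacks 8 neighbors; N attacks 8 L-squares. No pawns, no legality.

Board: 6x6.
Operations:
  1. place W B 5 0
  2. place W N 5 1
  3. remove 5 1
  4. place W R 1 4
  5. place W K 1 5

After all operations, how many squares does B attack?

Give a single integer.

Answer: 0

Derivation:
Op 1: place WB@(5,0)
Op 2: place WN@(5,1)
Op 3: remove (5,1)
Op 4: place WR@(1,4)
Op 5: place WK@(1,5)
Per-piece attacks for B:
Union (0 distinct): (none)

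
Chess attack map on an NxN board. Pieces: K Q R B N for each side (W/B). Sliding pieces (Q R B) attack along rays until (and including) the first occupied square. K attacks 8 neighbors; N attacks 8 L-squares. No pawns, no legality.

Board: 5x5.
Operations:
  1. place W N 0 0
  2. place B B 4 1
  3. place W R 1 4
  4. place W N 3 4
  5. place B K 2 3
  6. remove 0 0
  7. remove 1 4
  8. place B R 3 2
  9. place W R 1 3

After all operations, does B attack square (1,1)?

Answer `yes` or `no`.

Op 1: place WN@(0,0)
Op 2: place BB@(4,1)
Op 3: place WR@(1,4)
Op 4: place WN@(3,4)
Op 5: place BK@(2,3)
Op 6: remove (0,0)
Op 7: remove (1,4)
Op 8: place BR@(3,2)
Op 9: place WR@(1,3)
Per-piece attacks for B:
  BK@(2,3): attacks (2,4) (2,2) (3,3) (1,3) (3,4) (3,2) (1,4) (1,2)
  BR@(3,2): attacks (3,3) (3,4) (3,1) (3,0) (4,2) (2,2) (1,2) (0,2) [ray(0,1) blocked at (3,4)]
  BB@(4,1): attacks (3,2) (3,0) [ray(-1,1) blocked at (3,2)]
B attacks (1,1): no

Answer: no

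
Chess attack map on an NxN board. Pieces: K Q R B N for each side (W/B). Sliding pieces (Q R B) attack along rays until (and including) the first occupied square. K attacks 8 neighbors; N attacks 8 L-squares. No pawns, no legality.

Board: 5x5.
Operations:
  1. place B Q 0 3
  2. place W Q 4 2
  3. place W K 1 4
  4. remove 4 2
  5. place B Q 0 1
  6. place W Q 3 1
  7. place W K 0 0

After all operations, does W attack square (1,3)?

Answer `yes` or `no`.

Answer: yes

Derivation:
Op 1: place BQ@(0,3)
Op 2: place WQ@(4,2)
Op 3: place WK@(1,4)
Op 4: remove (4,2)
Op 5: place BQ@(0,1)
Op 6: place WQ@(3,1)
Op 7: place WK@(0,0)
Per-piece attacks for W:
  WK@(0,0): attacks (0,1) (1,0) (1,1)
  WK@(1,4): attacks (1,3) (2,4) (0,4) (2,3) (0,3)
  WQ@(3,1): attacks (3,2) (3,3) (3,4) (3,0) (4,1) (2,1) (1,1) (0,1) (4,2) (4,0) (2,2) (1,3) (0,4) (2,0) [ray(-1,0) blocked at (0,1)]
W attacks (1,3): yes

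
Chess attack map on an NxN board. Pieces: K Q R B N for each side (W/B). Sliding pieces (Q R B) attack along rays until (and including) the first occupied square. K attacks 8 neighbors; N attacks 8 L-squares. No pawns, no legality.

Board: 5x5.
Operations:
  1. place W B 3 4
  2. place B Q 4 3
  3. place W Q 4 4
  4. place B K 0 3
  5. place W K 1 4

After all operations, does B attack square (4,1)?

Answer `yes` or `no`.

Answer: yes

Derivation:
Op 1: place WB@(3,4)
Op 2: place BQ@(4,3)
Op 3: place WQ@(4,4)
Op 4: place BK@(0,3)
Op 5: place WK@(1,4)
Per-piece attacks for B:
  BK@(0,3): attacks (0,4) (0,2) (1,3) (1,4) (1,2)
  BQ@(4,3): attacks (4,4) (4,2) (4,1) (4,0) (3,3) (2,3) (1,3) (0,3) (3,4) (3,2) (2,1) (1,0) [ray(0,1) blocked at (4,4); ray(-1,0) blocked at (0,3); ray(-1,1) blocked at (3,4)]
B attacks (4,1): yes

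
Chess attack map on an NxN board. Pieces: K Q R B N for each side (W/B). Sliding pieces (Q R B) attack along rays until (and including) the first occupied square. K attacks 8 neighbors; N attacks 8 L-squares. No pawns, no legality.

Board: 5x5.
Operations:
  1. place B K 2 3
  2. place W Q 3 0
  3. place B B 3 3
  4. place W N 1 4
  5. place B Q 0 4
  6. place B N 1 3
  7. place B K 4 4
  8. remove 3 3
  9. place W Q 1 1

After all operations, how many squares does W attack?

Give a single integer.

Op 1: place BK@(2,3)
Op 2: place WQ@(3,0)
Op 3: place BB@(3,3)
Op 4: place WN@(1,4)
Op 5: place BQ@(0,4)
Op 6: place BN@(1,3)
Op 7: place BK@(4,4)
Op 8: remove (3,3)
Op 9: place WQ@(1,1)
Per-piece attacks for W:
  WQ@(1,1): attacks (1,2) (1,3) (1,0) (2,1) (3,1) (4,1) (0,1) (2,2) (3,3) (4,4) (2,0) (0,2) (0,0) [ray(0,1) blocked at (1,3); ray(1,1) blocked at (4,4)]
  WN@(1,4): attacks (2,2) (3,3) (0,2)
  WQ@(3,0): attacks (3,1) (3,2) (3,3) (3,4) (4,0) (2,0) (1,0) (0,0) (4,1) (2,1) (1,2) (0,3)
Union (17 distinct): (0,0) (0,1) (0,2) (0,3) (1,0) (1,2) (1,3) (2,0) (2,1) (2,2) (3,1) (3,2) (3,3) (3,4) (4,0) (4,1) (4,4)

Answer: 17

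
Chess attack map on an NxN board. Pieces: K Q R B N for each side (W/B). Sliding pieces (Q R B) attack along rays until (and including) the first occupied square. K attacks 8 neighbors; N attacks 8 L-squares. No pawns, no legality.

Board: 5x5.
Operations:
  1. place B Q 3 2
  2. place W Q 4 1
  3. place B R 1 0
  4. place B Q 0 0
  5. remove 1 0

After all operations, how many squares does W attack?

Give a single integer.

Op 1: place BQ@(3,2)
Op 2: place WQ@(4,1)
Op 3: place BR@(1,0)
Op 4: place BQ@(0,0)
Op 5: remove (1,0)
Per-piece attacks for W:
  WQ@(4,1): attacks (4,2) (4,3) (4,4) (4,0) (3,1) (2,1) (1,1) (0,1) (3,2) (3,0) [ray(-1,1) blocked at (3,2)]
Union (10 distinct): (0,1) (1,1) (2,1) (3,0) (3,1) (3,2) (4,0) (4,2) (4,3) (4,4)

Answer: 10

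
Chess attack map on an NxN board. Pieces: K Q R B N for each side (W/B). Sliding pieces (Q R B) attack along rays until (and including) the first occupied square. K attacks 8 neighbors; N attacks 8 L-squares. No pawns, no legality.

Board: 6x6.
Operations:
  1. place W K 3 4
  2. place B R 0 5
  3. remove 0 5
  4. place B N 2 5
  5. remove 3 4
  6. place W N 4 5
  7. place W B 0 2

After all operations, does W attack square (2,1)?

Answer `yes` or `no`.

Op 1: place WK@(3,4)
Op 2: place BR@(0,5)
Op 3: remove (0,5)
Op 4: place BN@(2,5)
Op 5: remove (3,4)
Op 6: place WN@(4,5)
Op 7: place WB@(0,2)
Per-piece attacks for W:
  WB@(0,2): attacks (1,3) (2,4) (3,5) (1,1) (2,0)
  WN@(4,5): attacks (5,3) (3,3) (2,4)
W attacks (2,1): no

Answer: no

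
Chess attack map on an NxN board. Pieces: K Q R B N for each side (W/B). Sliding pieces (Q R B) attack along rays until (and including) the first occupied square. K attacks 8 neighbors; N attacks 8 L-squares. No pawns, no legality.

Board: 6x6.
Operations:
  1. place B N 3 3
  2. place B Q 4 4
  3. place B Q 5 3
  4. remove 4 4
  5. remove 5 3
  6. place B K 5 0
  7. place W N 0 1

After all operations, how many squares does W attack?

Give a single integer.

Op 1: place BN@(3,3)
Op 2: place BQ@(4,4)
Op 3: place BQ@(5,3)
Op 4: remove (4,4)
Op 5: remove (5,3)
Op 6: place BK@(5,0)
Op 7: place WN@(0,1)
Per-piece attacks for W:
  WN@(0,1): attacks (1,3) (2,2) (2,0)
Union (3 distinct): (1,3) (2,0) (2,2)

Answer: 3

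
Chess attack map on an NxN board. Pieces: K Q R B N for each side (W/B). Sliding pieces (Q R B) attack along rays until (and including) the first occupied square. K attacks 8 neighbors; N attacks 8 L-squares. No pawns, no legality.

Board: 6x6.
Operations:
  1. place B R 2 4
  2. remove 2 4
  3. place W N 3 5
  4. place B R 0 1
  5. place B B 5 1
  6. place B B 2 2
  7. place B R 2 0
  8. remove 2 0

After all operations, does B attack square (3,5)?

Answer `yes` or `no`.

Op 1: place BR@(2,4)
Op 2: remove (2,4)
Op 3: place WN@(3,5)
Op 4: place BR@(0,1)
Op 5: place BB@(5,1)
Op 6: place BB@(2,2)
Op 7: place BR@(2,0)
Op 8: remove (2,0)
Per-piece attacks for B:
  BR@(0,1): attacks (0,2) (0,3) (0,4) (0,5) (0,0) (1,1) (2,1) (3,1) (4,1) (5,1) [ray(1,0) blocked at (5,1)]
  BB@(2,2): attacks (3,3) (4,4) (5,5) (3,1) (4,0) (1,3) (0,4) (1,1) (0,0)
  BB@(5,1): attacks (4,2) (3,3) (2,4) (1,5) (4,0)
B attacks (3,5): no

Answer: no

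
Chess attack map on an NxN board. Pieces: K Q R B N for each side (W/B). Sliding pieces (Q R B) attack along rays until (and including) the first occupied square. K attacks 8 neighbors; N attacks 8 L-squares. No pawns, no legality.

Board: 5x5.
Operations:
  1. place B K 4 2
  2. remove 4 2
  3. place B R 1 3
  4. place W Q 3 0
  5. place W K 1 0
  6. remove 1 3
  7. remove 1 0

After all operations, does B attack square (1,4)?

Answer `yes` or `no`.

Answer: no

Derivation:
Op 1: place BK@(4,2)
Op 2: remove (4,2)
Op 3: place BR@(1,3)
Op 4: place WQ@(3,0)
Op 5: place WK@(1,0)
Op 6: remove (1,3)
Op 7: remove (1,0)
Per-piece attacks for B:
B attacks (1,4): no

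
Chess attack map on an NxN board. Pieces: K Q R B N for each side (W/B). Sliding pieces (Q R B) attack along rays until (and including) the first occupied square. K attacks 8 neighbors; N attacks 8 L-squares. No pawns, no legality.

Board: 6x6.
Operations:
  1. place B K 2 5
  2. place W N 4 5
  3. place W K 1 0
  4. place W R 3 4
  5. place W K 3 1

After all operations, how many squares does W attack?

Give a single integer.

Op 1: place BK@(2,5)
Op 2: place WN@(4,5)
Op 3: place WK@(1,0)
Op 4: place WR@(3,4)
Op 5: place WK@(3,1)
Per-piece attacks for W:
  WK@(1,0): attacks (1,1) (2,0) (0,0) (2,1) (0,1)
  WK@(3,1): attacks (3,2) (3,0) (4,1) (2,1) (4,2) (4,0) (2,2) (2,0)
  WR@(3,4): attacks (3,5) (3,3) (3,2) (3,1) (4,4) (5,4) (2,4) (1,4) (0,4) [ray(0,-1) blocked at (3,1)]
  WN@(4,5): attacks (5,3) (3,3) (2,4)
Union (20 distinct): (0,0) (0,1) (0,4) (1,1) (1,4) (2,0) (2,1) (2,2) (2,4) (3,0) (3,1) (3,2) (3,3) (3,5) (4,0) (4,1) (4,2) (4,4) (5,3) (5,4)

Answer: 20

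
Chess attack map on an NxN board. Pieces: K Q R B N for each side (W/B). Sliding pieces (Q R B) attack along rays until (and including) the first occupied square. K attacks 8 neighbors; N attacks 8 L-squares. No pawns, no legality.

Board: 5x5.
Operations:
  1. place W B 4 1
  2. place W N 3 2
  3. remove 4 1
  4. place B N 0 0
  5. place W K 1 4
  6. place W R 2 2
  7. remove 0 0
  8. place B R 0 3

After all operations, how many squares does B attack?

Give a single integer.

Answer: 8

Derivation:
Op 1: place WB@(4,1)
Op 2: place WN@(3,2)
Op 3: remove (4,1)
Op 4: place BN@(0,0)
Op 5: place WK@(1,4)
Op 6: place WR@(2,2)
Op 7: remove (0,0)
Op 8: place BR@(0,3)
Per-piece attacks for B:
  BR@(0,3): attacks (0,4) (0,2) (0,1) (0,0) (1,3) (2,3) (3,3) (4,3)
Union (8 distinct): (0,0) (0,1) (0,2) (0,4) (1,3) (2,3) (3,3) (4,3)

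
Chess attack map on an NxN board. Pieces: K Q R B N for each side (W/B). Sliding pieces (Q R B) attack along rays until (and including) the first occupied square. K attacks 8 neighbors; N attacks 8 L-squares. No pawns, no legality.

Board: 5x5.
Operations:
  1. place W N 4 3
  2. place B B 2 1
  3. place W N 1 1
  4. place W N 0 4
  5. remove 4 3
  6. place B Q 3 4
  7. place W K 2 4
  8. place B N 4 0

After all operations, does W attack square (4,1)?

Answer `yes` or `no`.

Answer: no

Derivation:
Op 1: place WN@(4,3)
Op 2: place BB@(2,1)
Op 3: place WN@(1,1)
Op 4: place WN@(0,4)
Op 5: remove (4,3)
Op 6: place BQ@(3,4)
Op 7: place WK@(2,4)
Op 8: place BN@(4,0)
Per-piece attacks for W:
  WN@(0,4): attacks (1,2) (2,3)
  WN@(1,1): attacks (2,3) (3,2) (0,3) (3,0)
  WK@(2,4): attacks (2,3) (3,4) (1,4) (3,3) (1,3)
W attacks (4,1): no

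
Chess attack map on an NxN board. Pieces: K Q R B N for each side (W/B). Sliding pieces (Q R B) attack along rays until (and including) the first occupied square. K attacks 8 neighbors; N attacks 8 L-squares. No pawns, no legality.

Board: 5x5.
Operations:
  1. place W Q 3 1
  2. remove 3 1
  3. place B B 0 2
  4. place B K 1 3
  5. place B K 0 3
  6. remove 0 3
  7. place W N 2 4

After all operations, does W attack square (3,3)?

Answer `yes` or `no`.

Answer: no

Derivation:
Op 1: place WQ@(3,1)
Op 2: remove (3,1)
Op 3: place BB@(0,2)
Op 4: place BK@(1,3)
Op 5: place BK@(0,3)
Op 6: remove (0,3)
Op 7: place WN@(2,4)
Per-piece attacks for W:
  WN@(2,4): attacks (3,2) (4,3) (1,2) (0,3)
W attacks (3,3): no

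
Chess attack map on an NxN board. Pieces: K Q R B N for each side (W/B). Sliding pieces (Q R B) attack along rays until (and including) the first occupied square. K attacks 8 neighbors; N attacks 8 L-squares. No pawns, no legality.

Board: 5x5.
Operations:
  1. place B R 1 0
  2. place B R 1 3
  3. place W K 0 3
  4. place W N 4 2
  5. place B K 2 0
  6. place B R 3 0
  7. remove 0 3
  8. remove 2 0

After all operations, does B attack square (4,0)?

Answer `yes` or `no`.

Op 1: place BR@(1,0)
Op 2: place BR@(1,3)
Op 3: place WK@(0,3)
Op 4: place WN@(4,2)
Op 5: place BK@(2,0)
Op 6: place BR@(3,0)
Op 7: remove (0,3)
Op 8: remove (2,0)
Per-piece attacks for B:
  BR@(1,0): attacks (1,1) (1,2) (1,3) (2,0) (3,0) (0,0) [ray(0,1) blocked at (1,3); ray(1,0) blocked at (3,0)]
  BR@(1,3): attacks (1,4) (1,2) (1,1) (1,0) (2,3) (3,3) (4,3) (0,3) [ray(0,-1) blocked at (1,0)]
  BR@(3,0): attacks (3,1) (3,2) (3,3) (3,4) (4,0) (2,0) (1,0) [ray(-1,0) blocked at (1,0)]
B attacks (4,0): yes

Answer: yes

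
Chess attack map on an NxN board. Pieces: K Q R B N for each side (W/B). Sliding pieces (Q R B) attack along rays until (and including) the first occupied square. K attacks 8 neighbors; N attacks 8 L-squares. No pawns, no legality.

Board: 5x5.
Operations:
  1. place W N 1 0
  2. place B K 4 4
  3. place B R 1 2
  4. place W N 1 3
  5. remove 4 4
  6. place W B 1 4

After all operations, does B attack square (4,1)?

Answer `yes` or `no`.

Answer: no

Derivation:
Op 1: place WN@(1,0)
Op 2: place BK@(4,4)
Op 3: place BR@(1,2)
Op 4: place WN@(1,3)
Op 5: remove (4,4)
Op 6: place WB@(1,4)
Per-piece attacks for B:
  BR@(1,2): attacks (1,3) (1,1) (1,0) (2,2) (3,2) (4,2) (0,2) [ray(0,1) blocked at (1,3); ray(0,-1) blocked at (1,0)]
B attacks (4,1): no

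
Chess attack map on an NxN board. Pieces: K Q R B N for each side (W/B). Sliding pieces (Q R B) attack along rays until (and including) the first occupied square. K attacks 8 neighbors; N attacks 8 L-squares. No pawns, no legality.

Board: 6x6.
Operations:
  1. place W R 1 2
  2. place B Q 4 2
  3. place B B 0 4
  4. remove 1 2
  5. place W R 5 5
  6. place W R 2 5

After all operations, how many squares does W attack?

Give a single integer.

Op 1: place WR@(1,2)
Op 2: place BQ@(4,2)
Op 3: place BB@(0,4)
Op 4: remove (1,2)
Op 5: place WR@(5,5)
Op 6: place WR@(2,5)
Per-piece attacks for W:
  WR@(2,5): attacks (2,4) (2,3) (2,2) (2,1) (2,0) (3,5) (4,5) (5,5) (1,5) (0,5) [ray(1,0) blocked at (5,5)]
  WR@(5,5): attacks (5,4) (5,3) (5,2) (5,1) (5,0) (4,5) (3,5) (2,5) [ray(-1,0) blocked at (2,5)]
Union (16 distinct): (0,5) (1,5) (2,0) (2,1) (2,2) (2,3) (2,4) (2,5) (3,5) (4,5) (5,0) (5,1) (5,2) (5,3) (5,4) (5,5)

Answer: 16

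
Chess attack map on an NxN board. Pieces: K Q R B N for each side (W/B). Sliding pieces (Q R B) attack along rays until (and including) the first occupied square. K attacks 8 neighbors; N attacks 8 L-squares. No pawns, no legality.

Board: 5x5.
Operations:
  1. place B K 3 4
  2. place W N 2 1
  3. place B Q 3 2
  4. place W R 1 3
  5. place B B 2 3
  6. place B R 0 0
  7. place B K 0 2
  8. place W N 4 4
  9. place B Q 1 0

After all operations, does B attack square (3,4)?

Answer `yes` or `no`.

Answer: yes

Derivation:
Op 1: place BK@(3,4)
Op 2: place WN@(2,1)
Op 3: place BQ@(3,2)
Op 4: place WR@(1,3)
Op 5: place BB@(2,3)
Op 6: place BR@(0,0)
Op 7: place BK@(0,2)
Op 8: place WN@(4,4)
Op 9: place BQ@(1,0)
Per-piece attacks for B:
  BR@(0,0): attacks (0,1) (0,2) (1,0) [ray(0,1) blocked at (0,2); ray(1,0) blocked at (1,0)]
  BK@(0,2): attacks (0,3) (0,1) (1,2) (1,3) (1,1)
  BQ@(1,0): attacks (1,1) (1,2) (1,3) (2,0) (3,0) (4,0) (0,0) (2,1) (0,1) [ray(0,1) blocked at (1,3); ray(-1,0) blocked at (0,0); ray(1,1) blocked at (2,1)]
  BB@(2,3): attacks (3,4) (3,2) (1,4) (1,2) (0,1) [ray(1,1) blocked at (3,4); ray(1,-1) blocked at (3,2)]
  BQ@(3,2): attacks (3,3) (3,4) (3,1) (3,0) (4,2) (2,2) (1,2) (0,2) (4,3) (4,1) (2,3) (2,1) [ray(0,1) blocked at (3,4); ray(-1,0) blocked at (0,2); ray(-1,1) blocked at (2,3); ray(-1,-1) blocked at (2,1)]
  BK@(3,4): attacks (3,3) (4,4) (2,4) (4,3) (2,3)
B attacks (3,4): yes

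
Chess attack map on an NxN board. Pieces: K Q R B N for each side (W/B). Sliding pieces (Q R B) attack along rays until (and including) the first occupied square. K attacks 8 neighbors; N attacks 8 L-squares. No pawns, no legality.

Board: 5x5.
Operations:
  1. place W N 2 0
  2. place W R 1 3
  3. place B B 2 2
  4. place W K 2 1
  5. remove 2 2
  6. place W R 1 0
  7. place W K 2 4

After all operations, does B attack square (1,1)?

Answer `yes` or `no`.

Answer: no

Derivation:
Op 1: place WN@(2,0)
Op 2: place WR@(1,3)
Op 3: place BB@(2,2)
Op 4: place WK@(2,1)
Op 5: remove (2,2)
Op 6: place WR@(1,0)
Op 7: place WK@(2,4)
Per-piece attacks for B:
B attacks (1,1): no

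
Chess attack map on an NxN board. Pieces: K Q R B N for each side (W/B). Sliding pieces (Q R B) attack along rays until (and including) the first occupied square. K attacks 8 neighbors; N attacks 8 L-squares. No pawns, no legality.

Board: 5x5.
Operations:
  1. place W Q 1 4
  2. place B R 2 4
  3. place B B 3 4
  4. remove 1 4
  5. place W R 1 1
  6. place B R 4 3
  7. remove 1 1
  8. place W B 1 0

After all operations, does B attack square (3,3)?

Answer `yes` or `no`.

Op 1: place WQ@(1,4)
Op 2: place BR@(2,4)
Op 3: place BB@(3,4)
Op 4: remove (1,4)
Op 5: place WR@(1,1)
Op 6: place BR@(4,3)
Op 7: remove (1,1)
Op 8: place WB@(1,0)
Per-piece attacks for B:
  BR@(2,4): attacks (2,3) (2,2) (2,1) (2,0) (3,4) (1,4) (0,4) [ray(1,0) blocked at (3,4)]
  BB@(3,4): attacks (4,3) (2,3) (1,2) (0,1) [ray(1,-1) blocked at (4,3)]
  BR@(4,3): attacks (4,4) (4,2) (4,1) (4,0) (3,3) (2,3) (1,3) (0,3)
B attacks (3,3): yes

Answer: yes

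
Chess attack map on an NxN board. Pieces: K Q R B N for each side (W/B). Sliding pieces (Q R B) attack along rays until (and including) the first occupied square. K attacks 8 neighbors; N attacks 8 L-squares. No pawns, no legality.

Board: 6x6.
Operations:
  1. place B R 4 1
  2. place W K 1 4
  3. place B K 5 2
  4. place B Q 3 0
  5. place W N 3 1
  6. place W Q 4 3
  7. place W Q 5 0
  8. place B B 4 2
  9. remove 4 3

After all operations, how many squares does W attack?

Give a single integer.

Op 1: place BR@(4,1)
Op 2: place WK@(1,4)
Op 3: place BK@(5,2)
Op 4: place BQ@(3,0)
Op 5: place WN@(3,1)
Op 6: place WQ@(4,3)
Op 7: place WQ@(5,0)
Op 8: place BB@(4,2)
Op 9: remove (4,3)
Per-piece attacks for W:
  WK@(1,4): attacks (1,5) (1,3) (2,4) (0,4) (2,5) (2,3) (0,5) (0,3)
  WN@(3,1): attacks (4,3) (5,2) (2,3) (1,2) (5,0) (1,0)
  WQ@(5,0): attacks (5,1) (5,2) (4,0) (3,0) (4,1) [ray(0,1) blocked at (5,2); ray(-1,0) blocked at (3,0); ray(-1,1) blocked at (4,1)]
Union (17 distinct): (0,3) (0,4) (0,5) (1,0) (1,2) (1,3) (1,5) (2,3) (2,4) (2,5) (3,0) (4,0) (4,1) (4,3) (5,0) (5,1) (5,2)

Answer: 17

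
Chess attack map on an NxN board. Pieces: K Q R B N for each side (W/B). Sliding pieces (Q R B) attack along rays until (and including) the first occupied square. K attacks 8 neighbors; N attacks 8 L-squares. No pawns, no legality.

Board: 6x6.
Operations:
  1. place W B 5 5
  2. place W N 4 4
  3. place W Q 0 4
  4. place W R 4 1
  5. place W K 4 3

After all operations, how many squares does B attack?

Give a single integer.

Op 1: place WB@(5,5)
Op 2: place WN@(4,4)
Op 3: place WQ@(0,4)
Op 4: place WR@(4,1)
Op 5: place WK@(4,3)
Per-piece attacks for B:
Union (0 distinct): (none)

Answer: 0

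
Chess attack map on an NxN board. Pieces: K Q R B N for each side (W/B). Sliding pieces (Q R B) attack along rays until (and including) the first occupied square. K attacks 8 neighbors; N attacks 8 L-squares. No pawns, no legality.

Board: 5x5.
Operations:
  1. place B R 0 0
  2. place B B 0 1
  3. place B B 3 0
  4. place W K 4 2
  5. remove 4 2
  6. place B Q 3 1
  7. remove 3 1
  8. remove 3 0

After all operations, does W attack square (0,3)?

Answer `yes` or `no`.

Answer: no

Derivation:
Op 1: place BR@(0,0)
Op 2: place BB@(0,1)
Op 3: place BB@(3,0)
Op 4: place WK@(4,2)
Op 5: remove (4,2)
Op 6: place BQ@(3,1)
Op 7: remove (3,1)
Op 8: remove (3,0)
Per-piece attacks for W:
W attacks (0,3): no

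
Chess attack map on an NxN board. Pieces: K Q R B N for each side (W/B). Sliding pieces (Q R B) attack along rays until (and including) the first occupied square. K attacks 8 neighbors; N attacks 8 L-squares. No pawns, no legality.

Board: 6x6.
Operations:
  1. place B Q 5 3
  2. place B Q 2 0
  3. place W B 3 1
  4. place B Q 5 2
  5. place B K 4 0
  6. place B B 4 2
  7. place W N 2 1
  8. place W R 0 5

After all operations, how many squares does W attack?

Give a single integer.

Op 1: place BQ@(5,3)
Op 2: place BQ@(2,0)
Op 3: place WB@(3,1)
Op 4: place BQ@(5,2)
Op 5: place BK@(4,0)
Op 6: place BB@(4,2)
Op 7: place WN@(2,1)
Op 8: place WR@(0,5)
Per-piece attacks for W:
  WR@(0,5): attacks (0,4) (0,3) (0,2) (0,1) (0,0) (1,5) (2,5) (3,5) (4,5) (5,5)
  WN@(2,1): attacks (3,3) (4,2) (1,3) (0,2) (4,0) (0,0)
  WB@(3,1): attacks (4,2) (4,0) (2,2) (1,3) (0,4) (2,0) [ray(1,1) blocked at (4,2); ray(1,-1) blocked at (4,0); ray(-1,-1) blocked at (2,0)]
Union (16 distinct): (0,0) (0,1) (0,2) (0,3) (0,4) (1,3) (1,5) (2,0) (2,2) (2,5) (3,3) (3,5) (4,0) (4,2) (4,5) (5,5)

Answer: 16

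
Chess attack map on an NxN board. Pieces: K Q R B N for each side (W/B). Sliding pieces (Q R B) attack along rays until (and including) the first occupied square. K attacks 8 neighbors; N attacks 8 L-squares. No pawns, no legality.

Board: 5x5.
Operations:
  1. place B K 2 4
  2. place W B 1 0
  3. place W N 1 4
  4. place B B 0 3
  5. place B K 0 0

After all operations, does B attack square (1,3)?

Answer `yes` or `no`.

Answer: yes

Derivation:
Op 1: place BK@(2,4)
Op 2: place WB@(1,0)
Op 3: place WN@(1,4)
Op 4: place BB@(0,3)
Op 5: place BK@(0,0)
Per-piece attacks for B:
  BK@(0,0): attacks (0,1) (1,0) (1,1)
  BB@(0,3): attacks (1,4) (1,2) (2,1) (3,0) [ray(1,1) blocked at (1,4)]
  BK@(2,4): attacks (2,3) (3,4) (1,4) (3,3) (1,3)
B attacks (1,3): yes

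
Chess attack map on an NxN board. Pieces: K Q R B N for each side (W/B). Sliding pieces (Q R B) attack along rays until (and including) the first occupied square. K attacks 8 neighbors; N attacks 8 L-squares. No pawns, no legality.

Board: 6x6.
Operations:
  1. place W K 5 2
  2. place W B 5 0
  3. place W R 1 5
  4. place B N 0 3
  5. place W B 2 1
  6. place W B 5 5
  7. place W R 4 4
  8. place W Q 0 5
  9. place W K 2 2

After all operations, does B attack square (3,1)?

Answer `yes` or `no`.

Op 1: place WK@(5,2)
Op 2: place WB@(5,0)
Op 3: place WR@(1,5)
Op 4: place BN@(0,3)
Op 5: place WB@(2,1)
Op 6: place WB@(5,5)
Op 7: place WR@(4,4)
Op 8: place WQ@(0,5)
Op 9: place WK@(2,2)
Per-piece attacks for B:
  BN@(0,3): attacks (1,5) (2,4) (1,1) (2,2)
B attacks (3,1): no

Answer: no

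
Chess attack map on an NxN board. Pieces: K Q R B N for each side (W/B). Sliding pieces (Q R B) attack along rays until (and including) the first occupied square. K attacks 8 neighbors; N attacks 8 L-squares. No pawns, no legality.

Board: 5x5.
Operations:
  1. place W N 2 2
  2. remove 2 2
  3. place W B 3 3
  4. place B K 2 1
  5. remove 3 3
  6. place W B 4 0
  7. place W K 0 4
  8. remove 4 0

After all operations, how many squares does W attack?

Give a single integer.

Answer: 3

Derivation:
Op 1: place WN@(2,2)
Op 2: remove (2,2)
Op 3: place WB@(3,3)
Op 4: place BK@(2,1)
Op 5: remove (3,3)
Op 6: place WB@(4,0)
Op 7: place WK@(0,4)
Op 8: remove (4,0)
Per-piece attacks for W:
  WK@(0,4): attacks (0,3) (1,4) (1,3)
Union (3 distinct): (0,3) (1,3) (1,4)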